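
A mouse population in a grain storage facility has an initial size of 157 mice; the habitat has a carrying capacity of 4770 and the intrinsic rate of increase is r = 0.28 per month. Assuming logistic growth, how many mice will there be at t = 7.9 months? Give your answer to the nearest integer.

A = (K − N₀)/N₀ = (4770 − 157)/157 = 29.382.
N(t) = K/(1 + A·e^(−rt)) = 4770/(1 + 29.382×e^(−0.28×7.9)).
e^(−2.212) = 0.10948; denominator = 1 + 29.382×0.10948 = 4.2168.
N = 4770/4.2168 = 1131.19.

1131 mice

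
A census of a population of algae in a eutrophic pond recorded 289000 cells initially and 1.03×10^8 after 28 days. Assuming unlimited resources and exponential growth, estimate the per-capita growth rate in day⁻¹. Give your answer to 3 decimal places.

From N(t) = N₀·e^(rt): e^(r·28) = 1.03×10^8/289000 = 356.4.
r·28 = ln(356.4) = 5.8761, so r = 5.8761/28 = 0.20986.

0.210 per day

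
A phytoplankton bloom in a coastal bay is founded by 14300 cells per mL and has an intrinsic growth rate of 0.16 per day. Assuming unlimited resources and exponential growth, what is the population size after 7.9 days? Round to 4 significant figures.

N(t) = N₀·e^(rt) = 14300 × e^(0.16×7.9) = 14300 × e^1.264.
e^1.264 ≈ 3.5396, so N ≈ 14300 × 3.5396 = 50615.6.

50620 cells per mL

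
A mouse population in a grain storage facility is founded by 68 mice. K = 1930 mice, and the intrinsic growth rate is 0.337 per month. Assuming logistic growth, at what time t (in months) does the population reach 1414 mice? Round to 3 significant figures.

12.8 months

A = (K − N₀)/N₀ = (1930 − 68)/68 = 27.382.
Solve 1930/(1 + 27.382·e^(−0.337t)) = 1414: 1 + 27.382·e^(−0.337t) = 1.3649, so e^(−0.337t) = 0.0133269.
−0.337·t = ln(0.0133269) = -4.318, so t = 4.318/0.337 = 12.813.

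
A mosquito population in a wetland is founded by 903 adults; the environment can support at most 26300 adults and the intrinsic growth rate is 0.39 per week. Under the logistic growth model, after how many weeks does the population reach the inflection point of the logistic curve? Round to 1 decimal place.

8.6 weeks

Logistic growth is fastest at N = K/2 = 13150.
A = (K − N₀)/N₀ = 28.125. Set K/(1 + A·e^(−rt)) = K/2 → A·e^(−rt) = 1.
e^(−0.39t) = 1/28.125 = 0.0355554, so t = ln(28.125)/0.39 = 3.3367/0.39 = 8.5555.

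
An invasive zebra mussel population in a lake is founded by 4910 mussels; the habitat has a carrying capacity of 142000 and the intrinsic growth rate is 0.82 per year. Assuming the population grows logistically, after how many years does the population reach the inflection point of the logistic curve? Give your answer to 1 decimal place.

Logistic growth is fastest at N = K/2 = 71000.
A = (K − N₀)/N₀ = 27.921. Set K/(1 + A·e^(−rt)) = K/2 → A·e^(−rt) = 1.
e^(−0.82t) = 1/27.921 = 0.0358159, so t = ln(27.921)/0.82 = 3.3294/0.82 = 4.0602.

4.1 years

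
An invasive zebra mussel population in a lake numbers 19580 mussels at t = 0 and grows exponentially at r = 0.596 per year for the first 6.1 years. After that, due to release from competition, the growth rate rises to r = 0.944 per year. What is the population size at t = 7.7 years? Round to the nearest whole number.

3362731 mussels

Phase 1: N(6.1) = 19580·e^(0.596×6.1) = 19580·e^3.636 = 742564.
Phase 2 runs for 7.7 − 6.1 = 1.6 years at r = 0.944.
N(7.7) = 742564·e^(0.944×1.6) = 742564·e^1.51 = 3.362731×10^6.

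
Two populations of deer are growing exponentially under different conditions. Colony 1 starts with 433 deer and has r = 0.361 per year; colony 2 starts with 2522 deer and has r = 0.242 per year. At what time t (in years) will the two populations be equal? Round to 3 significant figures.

14.8 years

Set 433·e^(0.361t) = 2522·e^(0.242t).
e^((0.361 − 0.242)t) = 2522/433 → e^(0.119·t) = 5.8245.
0.119·t = ln(5.8245) = 1.7621, so t = 1.7621/0.119 = 14.807.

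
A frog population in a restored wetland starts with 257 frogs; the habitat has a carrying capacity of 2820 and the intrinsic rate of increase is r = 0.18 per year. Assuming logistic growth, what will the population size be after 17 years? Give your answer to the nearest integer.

A = (K − N₀)/N₀ = (2820 − 257)/257 = 9.9728.
N(t) = K/(1 + A·e^(−rt)) = 2820/(1 + 9.9728×e^(−0.18×17)).
e^(−3.06) = 0.046888; denominator = 1 + 9.9728×0.046888 = 1.4676.
N = 2820/1.4676 = 1921.5.

1922 frogs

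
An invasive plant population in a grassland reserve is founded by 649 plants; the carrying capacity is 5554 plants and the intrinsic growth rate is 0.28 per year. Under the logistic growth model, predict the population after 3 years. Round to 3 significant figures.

A = (K − N₀)/N₀ = (5554 − 649)/649 = 7.5578.
N(t) = K/(1 + A·e^(−rt)) = 5554/(1 + 7.5578×e^(−0.28×3)).
e^(−0.84) = 0.43171; denominator = 1 + 7.5578×0.43171 = 4.2628.
N = 5554/4.2628 = 1302.91.

1300 plants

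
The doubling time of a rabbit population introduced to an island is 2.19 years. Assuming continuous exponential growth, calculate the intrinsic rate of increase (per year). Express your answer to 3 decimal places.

r = ln(2)/t_d = 0.6931/2.19 = 0.31651.

0.317 per year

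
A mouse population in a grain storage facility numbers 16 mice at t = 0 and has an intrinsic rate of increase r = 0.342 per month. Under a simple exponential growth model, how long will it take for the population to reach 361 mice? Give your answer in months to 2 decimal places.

9.11 months

Set N₀·e^(rt) = 361: e^(0.342·t) = 361/16 = 22.562.
0.342·t = ln(22.562) = 3.1163, so t = 3.1163/0.342 = 9.112.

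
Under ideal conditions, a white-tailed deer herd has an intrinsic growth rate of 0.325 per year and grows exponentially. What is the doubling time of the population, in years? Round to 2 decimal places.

2.13 years

Doubling time t_d = ln(2)/r = 0.6931/0.325 = 2.1328.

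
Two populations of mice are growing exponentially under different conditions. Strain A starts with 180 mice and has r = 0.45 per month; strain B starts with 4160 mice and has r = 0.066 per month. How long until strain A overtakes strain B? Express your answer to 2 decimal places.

8.18 months

Set 180·e^(0.45t) = 4160·e^(0.066t).
e^((0.45 − 0.066)t) = 4160/180 → e^(0.384·t) = 23.111.
0.384·t = ln(23.111) = 3.1403, so t = 3.1403/0.384 = 8.1779.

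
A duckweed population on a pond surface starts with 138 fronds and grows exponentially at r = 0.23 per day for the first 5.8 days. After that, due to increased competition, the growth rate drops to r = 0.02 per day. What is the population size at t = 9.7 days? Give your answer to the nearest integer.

Phase 1: N(5.8) = 138·e^(0.23×5.8) = 138·e^1.334 = 523.875.
Phase 2 runs for 9.7 − 5.8 = 3.9 days at r = 0.02.
N(9.7) = 523.875·e^(0.02×3.9) = 523.875·e^0.078 = 566.373.

566 fronds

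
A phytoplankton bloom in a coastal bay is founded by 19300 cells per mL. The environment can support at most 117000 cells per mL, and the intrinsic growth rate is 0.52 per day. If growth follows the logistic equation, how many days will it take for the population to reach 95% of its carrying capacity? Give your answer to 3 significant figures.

A = (K − N₀)/N₀ = (117000 − 19300)/19300 = 5.0622.
Solve 117000/(1 + 5.0622·e^(−0.52t)) = 111150: 1 + 5.0622·e^(−0.52t) = 1.0526, so e^(−0.52t) = 0.010397.
−0.52·t = ln(0.010397) = -4.5662, so t = 4.5662/0.52 = 8.7812.

8.78 days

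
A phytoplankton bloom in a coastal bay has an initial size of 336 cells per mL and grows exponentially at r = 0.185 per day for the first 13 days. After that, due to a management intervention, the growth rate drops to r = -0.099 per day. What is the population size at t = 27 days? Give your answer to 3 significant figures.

931 cells per mL

Phase 1: N(13) = 336·e^(0.185×13) = 336·e^2.405 = 3722.35.
Phase 2 runs for 27 − 13 = 14 days at r = -0.099.
N(27) = 3722.35·e^(-0.099×14) = 3722.35·e^-1.386 = 930.862.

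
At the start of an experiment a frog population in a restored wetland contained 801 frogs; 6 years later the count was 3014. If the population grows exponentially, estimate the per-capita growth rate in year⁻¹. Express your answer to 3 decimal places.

From N(t) = N₀·e^(rt): e^(r·6) = 3014/801 = 3.7628.
r·6 = ln(3.7628) = 1.3252, so r = 1.3252/6 = 0.22086.

0.221 per year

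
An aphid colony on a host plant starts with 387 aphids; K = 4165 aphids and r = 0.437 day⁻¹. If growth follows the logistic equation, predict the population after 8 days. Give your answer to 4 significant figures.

A = (K − N₀)/N₀ = (4165 − 387)/387 = 9.7623.
N(t) = K/(1 + A·e^(−rt)) = 4165/(1 + 9.7623×e^(−0.437×8)).
e^(−3.496) = 0.030318; denominator = 1 + 9.7623×0.030318 = 1.296.
N = 4165/1.296 = 3213.79.

3214 aphids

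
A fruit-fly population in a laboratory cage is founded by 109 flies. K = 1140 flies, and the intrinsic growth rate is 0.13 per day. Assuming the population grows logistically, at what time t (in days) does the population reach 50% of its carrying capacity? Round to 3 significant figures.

17.3 days

A = (K − N₀)/N₀ = (1140 − 109)/109 = 9.4587.
Solve 1140/(1 + 9.4587·e^(−0.13t)) = 570: 1 + 9.4587·e^(−0.13t) = 2, so e^(−0.13t) = 0.105723.
−0.13·t = ln(0.105723) = -2.2469, so t = 2.2469/0.13 = 17.284.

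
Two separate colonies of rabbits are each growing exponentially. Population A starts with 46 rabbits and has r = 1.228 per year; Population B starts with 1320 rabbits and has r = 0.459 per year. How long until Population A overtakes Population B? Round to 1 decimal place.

Set 46·e^(1.228t) = 1320·e^(0.459t).
e^((1.228 − 0.459)t) = 1320/46 → e^(0.769·t) = 28.696.
0.769·t = ln(28.696) = 3.3567, so t = 3.3567/0.769 = 4.3651.

4.4 years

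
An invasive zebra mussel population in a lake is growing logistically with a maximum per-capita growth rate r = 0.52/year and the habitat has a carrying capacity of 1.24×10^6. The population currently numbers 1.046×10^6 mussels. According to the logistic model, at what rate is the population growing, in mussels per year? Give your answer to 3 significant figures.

85100 mussels per year

dN/dt = rN(1 − N/K) = 0.52 × 1.046×10^6 × (1 − 1.046×10^6/1.24×10^6).
1 − 1.046×10^6/1.24×10^6 = 0.15645; dN/dt = 0.52 × 1.046×10^6 × 0.15645 = 85097.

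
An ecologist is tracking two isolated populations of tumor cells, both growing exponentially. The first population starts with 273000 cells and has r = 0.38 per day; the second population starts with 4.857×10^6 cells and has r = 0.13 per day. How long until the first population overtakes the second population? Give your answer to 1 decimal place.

Set 273000·e^(0.38t) = 4.857×10^6·e^(0.13t).
e^((0.38 − 0.13)t) = 4.857×10^6/273000 → e^(0.25·t) = 17.791.
0.25·t = ln(17.791) = 2.8787, so t = 2.8787/0.25 = 11.515.

11.5 days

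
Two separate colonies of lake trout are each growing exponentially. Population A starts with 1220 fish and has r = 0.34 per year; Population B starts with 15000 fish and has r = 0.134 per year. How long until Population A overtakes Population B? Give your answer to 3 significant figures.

12.2 years

Set 1220·e^(0.34t) = 15000·e^(0.134t).
e^((0.34 − 0.134)t) = 15000/1220 → e^(0.206·t) = 12.295.
0.206·t = ln(12.295) = 2.5092, so t = 2.5092/0.206 = 12.181.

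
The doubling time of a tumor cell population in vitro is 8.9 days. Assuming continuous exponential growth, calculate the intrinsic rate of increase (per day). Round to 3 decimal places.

r = ln(2)/t_d = 0.6931/8.9 = 0.077882.

0.078 per day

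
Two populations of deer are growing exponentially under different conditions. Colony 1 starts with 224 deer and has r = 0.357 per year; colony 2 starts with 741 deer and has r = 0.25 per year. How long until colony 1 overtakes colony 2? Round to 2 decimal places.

Set 224·e^(0.357t) = 741·e^(0.25t).
e^((0.357 − 0.25)t) = 741/224 → e^(0.107·t) = 3.308.
0.107·t = ln(3.308) = 1.1964, so t = 1.1964/0.107 = 11.181.

11.18 years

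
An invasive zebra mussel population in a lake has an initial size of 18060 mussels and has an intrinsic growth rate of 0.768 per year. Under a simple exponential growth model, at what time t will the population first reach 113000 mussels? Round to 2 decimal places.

Set N₀·e^(rt) = 113000: e^(0.768·t) = 113000/18060 = 6.2569.
0.768·t = ln(6.2569) = 1.8337, so t = 1.8337/0.768 = 2.3876.

2.39 years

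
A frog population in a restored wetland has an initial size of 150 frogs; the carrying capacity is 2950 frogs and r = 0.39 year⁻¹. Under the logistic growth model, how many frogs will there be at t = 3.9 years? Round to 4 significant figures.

A = (K − N₀)/N₀ = (2950 − 150)/150 = 18.667.
N(t) = K/(1 + A·e^(−rt)) = 2950/(1 + 18.667×e^(−0.39×3.9)).
e^(−1.521) = 0.21849; denominator = 1 + 18.667×0.21849 = 5.0785.
N = 2950/5.0785 = 580.875.

580.9 frogs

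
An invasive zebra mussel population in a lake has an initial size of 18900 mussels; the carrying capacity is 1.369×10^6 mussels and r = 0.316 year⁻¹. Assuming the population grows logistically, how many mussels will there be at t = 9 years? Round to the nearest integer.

A = (K − N₀)/N₀ = (1.369×10^6 − 18900)/18900 = 71.434.
N(t) = K/(1 + A·e^(−rt)) = 1.369×10^6/(1 + 71.434×e^(−0.316×9)).
e^(−2.844) = 0.058192; denominator = 1 + 71.434×0.058192 = 5.1569.
N = 1.369×10^6/5.1569 = 265469.

265469 mussels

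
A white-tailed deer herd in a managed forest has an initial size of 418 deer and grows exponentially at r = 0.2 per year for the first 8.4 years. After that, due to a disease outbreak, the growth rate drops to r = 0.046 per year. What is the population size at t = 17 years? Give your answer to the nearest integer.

Phase 1: N(8.4) = 418·e^(0.2×8.4) = 418·e^1.68 = 2242.8.
Phase 2 runs for 17 − 8.4 = 8.6 years at r = 0.046.
N(17) = 2242.8·e^(0.046×8.6) = 2242.8·e^0.3956 = 3331.18.

3331 deer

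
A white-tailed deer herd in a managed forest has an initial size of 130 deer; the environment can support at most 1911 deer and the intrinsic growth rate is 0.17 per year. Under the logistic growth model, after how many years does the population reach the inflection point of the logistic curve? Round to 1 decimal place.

Logistic growth is fastest at N = K/2 = 955.5.
A = (K − N₀)/N₀ = 13.7. Set K/(1 + A·e^(−rt)) = K/2 → A·e^(−rt) = 1.
e^(−0.17t) = 1/13.7 = 0.0729927, so t = ln(13.7)/0.17 = 2.6174/0.17 = 15.396.

15.4 years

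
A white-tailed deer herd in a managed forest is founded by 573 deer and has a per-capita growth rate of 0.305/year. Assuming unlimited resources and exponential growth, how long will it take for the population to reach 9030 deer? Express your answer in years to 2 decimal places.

Set N₀·e^(rt) = 9030: e^(0.305·t) = 9030/573 = 15.759.
0.305·t = ln(15.759) = 2.7574, so t = 2.7574/0.305 = 9.0407.

9.04 years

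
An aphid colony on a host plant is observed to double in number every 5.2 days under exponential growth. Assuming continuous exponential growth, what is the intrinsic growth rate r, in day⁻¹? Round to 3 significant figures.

r = ln(2)/t_d = 0.6931/5.2 = 0.1333.

0.133 per day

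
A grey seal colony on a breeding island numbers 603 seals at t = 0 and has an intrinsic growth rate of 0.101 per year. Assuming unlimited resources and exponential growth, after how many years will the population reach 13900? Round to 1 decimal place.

31.1 years

Set N₀·e^(rt) = 13900: e^(0.101·t) = 13900/603 = 23.051.
0.101·t = ln(23.051) = 3.1377, so t = 3.1377/0.101 = 31.067.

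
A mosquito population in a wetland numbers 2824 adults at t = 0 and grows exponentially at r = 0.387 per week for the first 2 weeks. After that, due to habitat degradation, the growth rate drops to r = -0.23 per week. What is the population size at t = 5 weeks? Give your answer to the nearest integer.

Phase 1: N(2) = 2824·e^(0.387×2) = 2824·e^0.774 = 6123.63.
Phase 2 runs for 5 − 2 = 3 weeks at r = -0.23.
N(5) = 6123.63·e^(-0.23×3) = 6123.63·e^-0.69 = 3071.46.

3071 adults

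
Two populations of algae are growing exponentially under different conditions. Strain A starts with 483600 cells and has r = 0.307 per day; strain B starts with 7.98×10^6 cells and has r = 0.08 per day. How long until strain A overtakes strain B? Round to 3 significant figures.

12.3 days

Set 483600·e^(0.307t) = 7.98×10^6·e^(0.08t).
e^((0.307 − 0.08)t) = 7.98×10^6/483600 → e^(0.227·t) = 16.501.
0.227·t = ln(16.501) = 2.8034, so t = 2.8034/0.227 = 12.35.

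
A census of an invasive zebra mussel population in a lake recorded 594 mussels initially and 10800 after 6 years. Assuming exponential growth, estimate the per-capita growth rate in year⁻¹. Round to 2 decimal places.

0.48 per year

From N(t) = N₀·e^(rt): e^(r·6) = 10800/594 = 18.182.
r·6 = ln(18.182) = 2.9004, so r = 2.9004/6 = 0.4834.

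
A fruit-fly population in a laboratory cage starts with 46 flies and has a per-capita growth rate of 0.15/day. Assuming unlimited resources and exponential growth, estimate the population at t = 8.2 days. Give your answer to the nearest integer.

157 flies

N(t) = N₀·e^(rt) = 46 × e^(0.15×8.2) = 46 × e^1.23.
e^1.23 ≈ 3.4212, so N ≈ 46 × 3.4212 = 157.377.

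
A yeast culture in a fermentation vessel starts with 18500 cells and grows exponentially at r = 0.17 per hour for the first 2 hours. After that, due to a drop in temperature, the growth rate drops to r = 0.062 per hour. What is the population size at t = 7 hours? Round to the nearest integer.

Phase 1: N(2) = 18500·e^(0.17×2) = 18500·e^0.34 = 25991.5.
Phase 2 runs for 7 − 2 = 5 hours at r = 0.062.
N(7) = 25991.5·e^(0.062×5) = 25991.5·e^0.31 = 35437.5.

35438 cells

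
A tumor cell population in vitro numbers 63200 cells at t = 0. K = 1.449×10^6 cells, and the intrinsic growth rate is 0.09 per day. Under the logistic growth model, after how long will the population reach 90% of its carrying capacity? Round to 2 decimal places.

58.72 days

A = (K − N₀)/N₀ = (1.449×10^6 − 63200)/63200 = 21.927.
Solve 1.449×10^6/(1 + 21.927·e^(−0.09t)) = 1.3041×10^6: 1 + 21.927·e^(−0.09t) = 1.1111, so e^(−0.09t) = 0.00506727.
−0.09·t = ln(0.00506727) = -5.285, so t = 5.285/0.09 = 58.722.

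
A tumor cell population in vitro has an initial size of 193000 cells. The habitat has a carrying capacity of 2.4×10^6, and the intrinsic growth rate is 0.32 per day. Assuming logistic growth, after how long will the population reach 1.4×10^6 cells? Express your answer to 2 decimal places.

8.67 days

A = (K − N₀)/N₀ = (2.4×10^6 − 193000)/193000 = 11.435.
Solve 2.4×10^6/(1 + 11.435·e^(−0.32t)) = 1.4×10^6: 1 + 11.435·e^(−0.32t) = 1.7143, so e^(−0.32t) = 0.0624636.
−0.32·t = ln(0.0624636) = -2.7732, so t = 2.7732/0.32 = 8.6662.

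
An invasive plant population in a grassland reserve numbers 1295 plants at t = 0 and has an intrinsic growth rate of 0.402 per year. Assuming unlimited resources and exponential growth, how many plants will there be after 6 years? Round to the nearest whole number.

N(t) = N₀·e^(rt) = 1295 × e^(0.402×6) = 1295 × e^2.412.
e^2.412 ≈ 11.156, so N ≈ 1295 × 11.156 = 14447.3.

14447 plants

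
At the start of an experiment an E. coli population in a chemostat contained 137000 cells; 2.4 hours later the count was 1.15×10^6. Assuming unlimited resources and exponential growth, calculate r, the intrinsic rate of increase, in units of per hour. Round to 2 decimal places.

From N(t) = N₀·e^(rt): e^(r·2.4) = 1.15×10^6/137000 = 8.3942.
r·2.4 = ln(8.3942) = 2.1275, so r = 2.1275/2.4 = 0.88647.

0.89 per hour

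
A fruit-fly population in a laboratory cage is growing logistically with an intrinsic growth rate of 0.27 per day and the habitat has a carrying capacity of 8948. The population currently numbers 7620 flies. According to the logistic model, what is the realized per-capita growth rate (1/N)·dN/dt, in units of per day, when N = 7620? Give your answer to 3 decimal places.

0.040 per day

(1/N)·dN/dt = r(1 − N/K) = 0.27 × (1 − 7620/8948).
= 0.27 × 0.14841 = 0.040072.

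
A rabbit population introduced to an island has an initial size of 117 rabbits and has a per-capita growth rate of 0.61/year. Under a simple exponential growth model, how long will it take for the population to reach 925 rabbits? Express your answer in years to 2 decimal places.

3.39 years

Set N₀·e^(rt) = 925: e^(0.61·t) = 925/117 = 7.906.
0.61·t = ln(7.906) = 2.0676, so t = 2.0676/0.61 = 3.3895.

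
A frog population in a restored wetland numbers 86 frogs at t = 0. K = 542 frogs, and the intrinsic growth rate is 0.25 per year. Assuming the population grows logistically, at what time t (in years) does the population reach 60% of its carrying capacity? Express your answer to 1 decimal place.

8.3 years

A = (K − N₀)/N₀ = (542 − 86)/86 = 5.3023.
Solve 542/(1 + 5.3023·e^(−0.25t)) = 325.2: 1 + 5.3023·e^(−0.25t) = 1.6667, so e^(−0.25t) = 0.125731.
−0.25·t = ln(0.125731) = -2.0736, so t = 2.0736/0.25 = 8.2944.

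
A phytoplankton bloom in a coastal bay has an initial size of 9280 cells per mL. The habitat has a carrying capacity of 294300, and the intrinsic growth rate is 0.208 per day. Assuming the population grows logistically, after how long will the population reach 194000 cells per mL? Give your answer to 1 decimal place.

A = (K − N₀)/N₀ = (294300 − 9280)/9280 = 30.713.
Solve 294300/(1 + 30.713·e^(−0.208t)) = 194000: 1 + 30.713·e^(−0.208t) = 1.517, so e^(−0.208t) = 0.0168334.
−0.208·t = ln(0.0168334) = -4.0844, so t = 4.0844/0.208 = 19.636.

19.6 days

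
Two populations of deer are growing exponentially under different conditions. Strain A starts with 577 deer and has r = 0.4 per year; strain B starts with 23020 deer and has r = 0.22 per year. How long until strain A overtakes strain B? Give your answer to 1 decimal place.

Set 577·e^(0.4t) = 23020·e^(0.22t).
e^((0.4 − 0.22)t) = 23020/577 → e^(0.18·t) = 39.896.
0.18·t = ln(39.896) = 3.6863, so t = 3.6863/0.18 = 20.479.

20.5 years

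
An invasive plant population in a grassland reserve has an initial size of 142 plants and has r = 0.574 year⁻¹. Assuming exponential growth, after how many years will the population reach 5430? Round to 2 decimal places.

Set N₀·e^(rt) = 5430: e^(0.574·t) = 5430/142 = 38.239.
0.574·t = ln(38.239) = 3.6439, so t = 3.6439/0.574 = 6.3482.

6.35 years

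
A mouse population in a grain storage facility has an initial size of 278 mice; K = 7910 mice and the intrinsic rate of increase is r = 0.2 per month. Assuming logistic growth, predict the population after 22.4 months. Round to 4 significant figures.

A = (K − N₀)/N₀ = (7910 − 278)/278 = 27.453.
N(t) = K/(1 + A·e^(−rt)) = 7910/(1 + 27.453×e^(−0.2×22.4)).
e^(−4.48) = 0.011333; denominator = 1 + 27.453×0.011333 = 1.3111.
N = 7910/1.3111 = 6032.92.

6033 mice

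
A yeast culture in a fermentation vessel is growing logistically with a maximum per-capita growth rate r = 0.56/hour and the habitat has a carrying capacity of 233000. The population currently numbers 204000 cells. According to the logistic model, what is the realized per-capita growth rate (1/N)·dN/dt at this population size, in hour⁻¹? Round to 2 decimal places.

0.07 per hour

(1/N)·dN/dt = r(1 − N/K) = 0.56 × (1 − 204000/233000).
= 0.56 × 0.12446 = 0.0697.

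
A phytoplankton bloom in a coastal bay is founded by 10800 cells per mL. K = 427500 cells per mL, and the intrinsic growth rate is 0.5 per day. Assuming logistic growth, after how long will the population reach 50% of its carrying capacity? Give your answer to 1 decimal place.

7.3 days

A = (K − N₀)/N₀ = (427500 − 10800)/10800 = 38.583.
Solve 427500/(1 + 38.583·e^(−0.5t)) = 213750: 1 + 38.583·e^(−0.5t) = 2, so e^(−0.5t) = 0.0259179.
−0.5·t = ln(0.0259179) = -3.6528, so t = 3.6528/0.5 = 7.3056.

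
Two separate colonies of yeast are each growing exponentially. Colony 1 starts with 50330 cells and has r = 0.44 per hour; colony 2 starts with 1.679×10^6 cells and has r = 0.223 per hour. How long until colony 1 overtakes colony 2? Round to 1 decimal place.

Set 50330·e^(0.44t) = 1.679×10^6·e^(0.223t).
e^((0.44 − 0.223)t) = 1.679×10^6/50330 → e^(0.217·t) = 33.36.
0.217·t = ln(33.36) = 3.5074, so t = 3.5074/0.217 = 16.163.

16.2 hours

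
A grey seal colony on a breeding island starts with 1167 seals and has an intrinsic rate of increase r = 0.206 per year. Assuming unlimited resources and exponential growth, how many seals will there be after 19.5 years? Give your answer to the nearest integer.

64808 seals

N(t) = N₀·e^(rt) = 1167 × e^(0.206×19.5) = 1167 × e^4.017.
e^4.017 ≈ 55.534, so N ≈ 1167 × 55.534 = 64808.5.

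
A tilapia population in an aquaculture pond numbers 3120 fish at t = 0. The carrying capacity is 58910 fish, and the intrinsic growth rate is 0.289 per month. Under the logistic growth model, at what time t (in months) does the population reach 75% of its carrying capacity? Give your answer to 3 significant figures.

A = (K − N₀)/N₀ = (58910 − 3120)/3120 = 17.881.
Solve 58910/(1 + 17.881·e^(−0.289t)) = 44182.5: 1 + 17.881·e^(−0.289t) = 1.3333, so e^(−0.289t) = 0.0186413.
−0.289·t = ln(0.0186413) = -3.9824, so t = 3.9824/0.289 = 13.78.

13.8 months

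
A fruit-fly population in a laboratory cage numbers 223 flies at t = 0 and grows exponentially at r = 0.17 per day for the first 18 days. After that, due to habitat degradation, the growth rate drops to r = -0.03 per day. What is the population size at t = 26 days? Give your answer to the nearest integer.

3741 flies

Phase 1: N(18) = 223·e^(0.17×18) = 223·e^3.06 = 4756.05.
Phase 2 runs for 26 − 18 = 8 days at r = -0.03.
N(26) = 4756.05·e^(-0.03×8) = 4756.05·e^-0.24 = 3741.24.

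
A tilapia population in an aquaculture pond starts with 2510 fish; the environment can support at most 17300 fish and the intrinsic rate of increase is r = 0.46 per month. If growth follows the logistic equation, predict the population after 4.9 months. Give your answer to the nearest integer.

A = (K − N₀)/N₀ = (17300 − 2510)/2510 = 5.8924.
N(t) = K/(1 + A·e^(−rt)) = 17300/(1 + 5.8924×e^(−0.46×4.9)).
e^(−2.254) = 0.10498; denominator = 1 + 5.8924×0.10498 = 1.6186.
N = 17300/1.6186 = 10688.4.

10688 fish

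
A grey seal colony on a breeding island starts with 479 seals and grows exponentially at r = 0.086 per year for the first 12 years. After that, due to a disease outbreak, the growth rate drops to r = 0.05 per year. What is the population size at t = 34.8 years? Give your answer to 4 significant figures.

Phase 1: N(12) = 479·e^(0.086×12) = 479·e^1.032 = 1344.4.
Phase 2 runs for 34.8 − 12 = 22.8 years at r = 0.05.
N(34.8) = 1344.4·e^(0.05×22.8) = 1344.4·e^1.14 = 4203.62.

4204 seals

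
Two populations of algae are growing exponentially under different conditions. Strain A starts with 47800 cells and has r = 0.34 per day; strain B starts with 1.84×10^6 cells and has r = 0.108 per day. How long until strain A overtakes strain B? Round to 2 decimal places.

15.73 days

Set 47800·e^(0.34t) = 1.84×10^6·e^(0.108t).
e^((0.34 − 0.108)t) = 1.84×10^6/47800 → e^(0.232·t) = 38.494.
0.232·t = ln(38.494) = 3.6505, so t = 3.6505/0.232 = 15.735.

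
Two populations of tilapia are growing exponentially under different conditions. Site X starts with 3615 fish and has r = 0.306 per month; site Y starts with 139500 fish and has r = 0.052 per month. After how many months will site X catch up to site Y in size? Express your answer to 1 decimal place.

14.4 months

Set 3615·e^(0.306t) = 139500·e^(0.052t).
e^((0.306 − 0.052)t) = 139500/3615 → e^(0.254·t) = 38.589.
0.254·t = ln(38.589) = 3.653, so t = 3.653/0.254 = 14.382.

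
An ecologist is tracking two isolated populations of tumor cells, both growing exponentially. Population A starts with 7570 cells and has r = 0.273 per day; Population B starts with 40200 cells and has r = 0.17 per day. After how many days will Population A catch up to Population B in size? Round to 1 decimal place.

16.2 days

Set 7570·e^(0.273t) = 40200·e^(0.17t).
e^((0.273 − 0.17)t) = 40200/7570 → e^(0.103·t) = 5.3104.
0.103·t = ln(5.3104) = 1.6697, so t = 1.6697/0.103 = 16.21.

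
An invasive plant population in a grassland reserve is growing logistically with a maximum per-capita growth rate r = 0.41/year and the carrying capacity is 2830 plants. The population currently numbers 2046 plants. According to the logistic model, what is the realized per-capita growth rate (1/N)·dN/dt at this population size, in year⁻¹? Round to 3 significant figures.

(1/N)·dN/dt = r(1 − N/K) = 0.41 × (1 − 2046/2830).
= 0.41 × 0.27703 = 0.11358.

0.114 per year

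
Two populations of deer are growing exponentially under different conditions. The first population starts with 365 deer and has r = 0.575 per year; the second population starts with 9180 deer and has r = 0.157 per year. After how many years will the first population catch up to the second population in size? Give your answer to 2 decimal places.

Set 365·e^(0.575t) = 9180·e^(0.157t).
e^((0.575 − 0.157)t) = 9180/365 → e^(0.418·t) = 25.151.
0.418·t = ln(25.151) = 3.2249, so t = 3.2249/0.418 = 7.715.

7.72 years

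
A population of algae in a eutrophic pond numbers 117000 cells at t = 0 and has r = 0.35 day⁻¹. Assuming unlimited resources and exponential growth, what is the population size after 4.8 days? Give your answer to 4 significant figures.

627800 cells

N(t) = N₀·e^(rt) = 117000 × e^(0.35×4.8) = 117000 × e^1.68.
e^1.68 ≈ 5.3656, so N ≈ 117000 × 5.3656 = 627770.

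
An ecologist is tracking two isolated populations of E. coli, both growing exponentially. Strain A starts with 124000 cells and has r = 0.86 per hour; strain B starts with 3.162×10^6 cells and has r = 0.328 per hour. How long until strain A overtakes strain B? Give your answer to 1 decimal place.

6.1 hours

Set 124000·e^(0.86t) = 3.162×10^6·e^(0.328t).
e^((0.86 − 0.328)t) = 3.162×10^6/124000 → e^(0.532·t) = 25.5.
0.532·t = ln(25.5) = 3.2387, so t = 3.2387/0.532 = 6.0877.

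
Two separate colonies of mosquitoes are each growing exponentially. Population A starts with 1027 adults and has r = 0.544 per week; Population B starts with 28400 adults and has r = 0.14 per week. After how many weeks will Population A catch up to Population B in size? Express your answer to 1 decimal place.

8.2 weeks

Set 1027·e^(0.544t) = 28400·e^(0.14t).
e^((0.544 − 0.14)t) = 28400/1027 → e^(0.404·t) = 27.653.
0.404·t = ln(27.653) = 3.3197, so t = 3.3197/0.404 = 8.2172.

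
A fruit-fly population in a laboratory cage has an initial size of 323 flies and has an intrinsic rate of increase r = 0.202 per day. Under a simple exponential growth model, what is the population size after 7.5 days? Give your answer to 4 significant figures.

N(t) = N₀·e^(rt) = 323 × e^(0.202×7.5) = 323 × e^1.515.
e^1.515 ≈ 4.5494, so N ≈ 323 × 4.5494 = 1469.46.

1469 flies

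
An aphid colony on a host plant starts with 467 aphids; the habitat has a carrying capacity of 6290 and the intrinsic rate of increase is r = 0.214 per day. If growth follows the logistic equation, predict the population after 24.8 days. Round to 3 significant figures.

A = (K − N₀)/N₀ = (6290 − 467)/467 = 12.469.
N(t) = K/(1 + A·e^(−rt)) = 6290/(1 + 12.469×e^(−0.214×24.8)).
e^(−5.307) = 0.0049558; denominator = 1 + 12.469×0.0049558 = 1.0618.
N = 6290/1.0618 = 5923.94.

5920 aphids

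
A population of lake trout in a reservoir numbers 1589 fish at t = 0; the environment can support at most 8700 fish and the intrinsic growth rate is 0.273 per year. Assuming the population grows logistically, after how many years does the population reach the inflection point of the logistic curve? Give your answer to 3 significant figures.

5.49 years

Logistic growth is fastest at N = K/2 = 4350.
A = (K − N₀)/N₀ = 4.4751. Set K/(1 + A·e^(−rt)) = K/2 → A·e^(−rt) = 1.
e^(−0.273t) = 1/4.4751 = 0.223457, so t = ln(4.4751)/0.273 = 1.4985/0.273 = 5.4892.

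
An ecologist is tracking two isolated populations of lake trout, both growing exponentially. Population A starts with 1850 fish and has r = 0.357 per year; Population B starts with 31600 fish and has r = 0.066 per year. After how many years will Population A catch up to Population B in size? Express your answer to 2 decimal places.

Set 1850·e^(0.357t) = 31600·e^(0.066t).
e^((0.357 − 0.066)t) = 31600/1850 → e^(0.291·t) = 17.081.
0.291·t = ln(17.081) = 2.838, so t = 2.838/0.291 = 9.7525.

9.75 years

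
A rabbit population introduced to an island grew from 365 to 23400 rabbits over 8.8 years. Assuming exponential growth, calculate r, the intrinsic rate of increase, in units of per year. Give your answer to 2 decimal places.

From N(t) = N₀·e^(rt): e^(r·8.8) = 23400/365 = 64.11.
r·8.8 = ln(64.11) = 4.1606, so r = 4.1606/8.8 = 0.47279.

0.47 per year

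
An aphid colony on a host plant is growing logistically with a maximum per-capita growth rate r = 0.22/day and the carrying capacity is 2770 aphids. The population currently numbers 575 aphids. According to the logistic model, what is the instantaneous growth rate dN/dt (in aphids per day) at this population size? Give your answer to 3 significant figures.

dN/dt = rN(1 − N/K) = 0.22 × 575 × (1 − 575/2770).
1 − 575/2770 = 0.79242; dN/dt = 0.22 × 575 × 0.79242 = 100.24.

100 aphids per day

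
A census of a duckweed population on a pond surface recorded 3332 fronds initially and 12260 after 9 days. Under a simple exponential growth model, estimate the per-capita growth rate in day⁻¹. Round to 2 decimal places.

0.14 per day

From N(t) = N₀·e^(rt): e^(r·9) = 12260/3332 = 3.6795.
r·9 = ln(3.6795) = 1.3028, so r = 1.3028/9 = 0.14475.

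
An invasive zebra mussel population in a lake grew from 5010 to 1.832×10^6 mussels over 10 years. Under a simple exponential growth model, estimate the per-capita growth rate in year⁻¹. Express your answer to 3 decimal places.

0.590 per year

From N(t) = N₀·e^(rt): e^(r·10) = 1.832×10^6/5010 = 365.67.
r·10 = ln(365.67) = 5.9017, so r = 5.9017/10 = 0.59017.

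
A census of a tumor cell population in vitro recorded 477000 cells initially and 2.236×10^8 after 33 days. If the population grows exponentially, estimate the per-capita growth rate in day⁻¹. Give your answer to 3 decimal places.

0.186 per day

From N(t) = N₀·e^(rt): e^(r·33) = 2.236×10^8/477000 = 468.76.
r·33 = ln(468.76) = 6.1501, so r = 6.1501/33 = 0.18637.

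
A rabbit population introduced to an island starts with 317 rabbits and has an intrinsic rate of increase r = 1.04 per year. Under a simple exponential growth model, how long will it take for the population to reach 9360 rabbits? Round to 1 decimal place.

Set N₀·e^(rt) = 9360: e^(1.04·t) = 9360/317 = 29.527.
1.04·t = ln(29.527) = 3.3853, so t = 3.3853/1.04 = 3.2551.

3.3 years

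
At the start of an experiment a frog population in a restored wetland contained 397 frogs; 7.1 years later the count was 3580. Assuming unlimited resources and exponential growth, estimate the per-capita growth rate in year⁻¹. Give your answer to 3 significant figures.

From N(t) = N₀·e^(rt): e^(r·7.1) = 3580/397 = 9.0176.
r·7.1 = ln(9.0176) = 2.1992, so r = 2.1992/7.1 = 0.30974.

0.310 per year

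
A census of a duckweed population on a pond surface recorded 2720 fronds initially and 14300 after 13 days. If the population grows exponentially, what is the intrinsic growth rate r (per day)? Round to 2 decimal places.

From N(t) = N₀·e^(rt): e^(r·13) = 14300/2720 = 5.2574.
r·13 = ln(5.2574) = 1.6596, so r = 1.6596/13 = 0.12766.

0.13 per day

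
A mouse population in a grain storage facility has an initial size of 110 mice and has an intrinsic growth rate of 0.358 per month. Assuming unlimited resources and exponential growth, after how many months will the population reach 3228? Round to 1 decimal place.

Set N₀·e^(rt) = 3228: e^(0.358·t) = 3228/110 = 29.345.
0.358·t = ln(29.345) = 3.3791, so t = 3.3791/0.358 = 9.4389.

9.4 months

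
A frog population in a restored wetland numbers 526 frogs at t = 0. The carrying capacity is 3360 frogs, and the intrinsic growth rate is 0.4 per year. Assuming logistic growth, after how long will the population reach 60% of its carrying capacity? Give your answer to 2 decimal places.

5.22 years

A = (K − N₀)/N₀ = (3360 − 526)/526 = 5.3878.
Solve 3360/(1 + 5.3878·e^(−0.4t)) = 2016: 1 + 5.3878·e^(−0.4t) = 1.6667, so e^(−0.4t) = 0.123736.
−0.4·t = ln(0.123736) = -2.0896, so t = 2.0896/0.4 = 5.224.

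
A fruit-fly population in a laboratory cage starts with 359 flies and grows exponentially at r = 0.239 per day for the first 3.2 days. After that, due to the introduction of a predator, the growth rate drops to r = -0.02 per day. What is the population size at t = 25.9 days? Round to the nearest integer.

490 flies

Phase 1: N(3.2) = 359·e^(0.239×3.2) = 359·e^0.7648 = 771.335.
Phase 2 runs for 25.9 − 3.2 = 22.7 days at r = -0.02.
N(25.9) = 771.335·e^(-0.02×22.7) = 771.335·e^-0.454 = 489.861.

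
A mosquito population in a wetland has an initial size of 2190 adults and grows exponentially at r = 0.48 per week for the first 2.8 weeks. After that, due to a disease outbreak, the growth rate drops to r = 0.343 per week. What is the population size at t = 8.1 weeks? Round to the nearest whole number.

51718 adults

Phase 1: N(2.8) = 2190·e^(0.48×2.8) = 2190·e^1.344 = 8397.23.
Phase 2 runs for 8.1 − 2.8 = 5.3 weeks at r = 0.343.
N(8.1) = 8397.23·e^(0.343×5.3) = 8397.23·e^1.818 = 51717.8.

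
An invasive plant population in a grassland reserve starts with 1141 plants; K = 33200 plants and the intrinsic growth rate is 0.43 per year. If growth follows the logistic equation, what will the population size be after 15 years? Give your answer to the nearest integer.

31788 plants

A = (K − N₀)/N₀ = (33200 − 1141)/1141 = 28.097.
N(t) = K/(1 + A·e^(−rt)) = 33200/(1 + 28.097×e^(−0.43×15)).
e^(−6.45) = 0.0015805; denominator = 1 + 28.097×0.0015805 = 1.0444.
N = 33200/1.0444 = 31788.3.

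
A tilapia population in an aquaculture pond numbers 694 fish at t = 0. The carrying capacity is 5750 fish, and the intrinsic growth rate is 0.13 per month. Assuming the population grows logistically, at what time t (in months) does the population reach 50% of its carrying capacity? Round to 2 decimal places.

15.28 months

A = (K − N₀)/N₀ = (5750 − 694)/694 = 7.2853.
Solve 5750/(1 + 7.2853·e^(−0.13t)) = 2875: 1 + 7.2853·e^(−0.13t) = 2, so e^(−0.13t) = 0.137263.
−0.13·t = ln(0.137263) = -1.9859, so t = 1.9859/0.13 = 15.276.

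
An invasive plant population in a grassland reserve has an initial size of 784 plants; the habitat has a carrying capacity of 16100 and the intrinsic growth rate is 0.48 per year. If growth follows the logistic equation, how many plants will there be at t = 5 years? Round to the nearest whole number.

5808 plants

A = (K − N₀)/N₀ = (16100 − 784)/784 = 19.536.
N(t) = K/(1 + A·e^(−rt)) = 16100/(1 + 19.536×e^(−0.48×5)).
e^(−2.4) = 0.090718; denominator = 1 + 19.536×0.090718 = 2.7722.
N = 16100/2.7722 = 5807.58.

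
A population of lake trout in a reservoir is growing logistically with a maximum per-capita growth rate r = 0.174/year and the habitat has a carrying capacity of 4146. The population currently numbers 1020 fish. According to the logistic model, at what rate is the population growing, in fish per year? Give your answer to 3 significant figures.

134 fish per year

dN/dt = rN(1 − N/K) = 0.174 × 1020 × (1 − 1020/4146).
1 − 1020/4146 = 0.75398; dN/dt = 0.174 × 1020 × 0.75398 = 133.82.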